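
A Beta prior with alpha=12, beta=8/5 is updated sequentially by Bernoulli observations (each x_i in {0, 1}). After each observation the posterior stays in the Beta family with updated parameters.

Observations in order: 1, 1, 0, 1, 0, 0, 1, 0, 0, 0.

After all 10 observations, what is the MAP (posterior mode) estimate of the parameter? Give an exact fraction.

obs 1: x=1 → posterior Beta(13, 8/5)
obs 2: x=1 → posterior Beta(14, 8/5)
obs 3: x=0 → posterior Beta(14, 13/5)
obs 4: x=1 → posterior Beta(15, 13/5)
obs 5: x=0 → posterior Beta(15, 18/5)
obs 6: x=0 → posterior Beta(15, 23/5)
obs 7: x=1 → posterior Beta(16, 23/5)
obs 8: x=0 → posterior Beta(16, 28/5)
obs 9: x=0 → posterior Beta(16, 33/5)
obs 10: x=0 → posterior Beta(16, 38/5)

25/36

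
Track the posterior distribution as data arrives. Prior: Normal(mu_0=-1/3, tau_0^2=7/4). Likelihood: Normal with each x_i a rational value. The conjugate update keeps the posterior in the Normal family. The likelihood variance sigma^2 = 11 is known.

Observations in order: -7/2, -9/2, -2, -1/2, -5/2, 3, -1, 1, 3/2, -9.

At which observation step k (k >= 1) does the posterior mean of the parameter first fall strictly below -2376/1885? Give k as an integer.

k = 3

obs 1: x=-7/2 → posterior Normal(-235/306, 77/51)
obs 2: x=-9/2 → posterior Normal(-106/87, 77/58)
obs 3: x=-2 → posterior Normal(-254/195, 77/65)
obs 4: x=-1/2 → posterior Normal(-529/432, 77/72)
obs 5: x=-5/2 → posterior Normal(-317/237, 77/79)
obs 6: x=3 → posterior Normal(-127/129, 77/86)
obs 7: x=-1 → posterior Normal(-275/279, 77/93)
obs 8: x=1 → posterior Normal(-127/150, 77/100)
obs 9: x=3/2 → posterior Normal(-445/642, 77/107)
obs 10: x=-9 → posterior Normal(-823/684, 77/114)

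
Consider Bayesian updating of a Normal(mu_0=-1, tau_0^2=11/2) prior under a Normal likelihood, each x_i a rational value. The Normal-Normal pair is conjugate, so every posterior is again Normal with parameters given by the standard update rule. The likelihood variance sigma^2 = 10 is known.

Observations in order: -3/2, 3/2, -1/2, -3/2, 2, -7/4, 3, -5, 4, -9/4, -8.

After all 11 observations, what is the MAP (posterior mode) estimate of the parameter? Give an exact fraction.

obs 1: x=-3/2 → posterior Normal(-73/62, 110/31)
obs 2: x=3/2 → posterior Normal(-10/21, 55/21)
obs 3: x=-1/2 → posterior Normal(-51/106, 110/53)
obs 4: x=-3/2 → posterior Normal(-21/32, 55/32)
obs 5: x=2 → posterior Normal(-4/15, 22/15)
obs 6: x=-7/4 → posterior Normal(-157/344, 55/43)
obs 7: x=3 → posterior Normal(-25/388, 110/97)
obs 8: x=-5 → posterior Normal(-245/432, 55/54)
obs 9: x=4 → posterior Normal(-69/476, 110/119)
obs 10: x=-9/4 → posterior Normal(-21/65, 11/13)
obs 11: x=-8 → posterior Normal(-130/141, 110/141)

-130/141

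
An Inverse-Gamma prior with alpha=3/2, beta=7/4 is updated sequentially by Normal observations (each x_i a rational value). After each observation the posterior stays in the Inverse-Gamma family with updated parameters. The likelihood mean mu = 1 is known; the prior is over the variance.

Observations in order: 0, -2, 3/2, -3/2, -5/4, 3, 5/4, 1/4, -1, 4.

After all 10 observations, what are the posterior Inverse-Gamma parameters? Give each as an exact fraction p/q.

obs 1: x=0 → posterior Inverse-Gamma(2, 9/4)
obs 2: x=-2 → posterior Inverse-Gamma(5/2, 27/4)
obs 3: x=3/2 → posterior Inverse-Gamma(3, 55/8)
obs 4: x=-3/2 → posterior Inverse-Gamma(7/2, 10)
obs 5: x=-5/4 → posterior Inverse-Gamma(4, 401/32)
obs 6: x=3 → posterior Inverse-Gamma(9/2, 465/32)
obs 7: x=5/4 → posterior Inverse-Gamma(5, 233/16)
obs 8: x=1/4 → posterior Inverse-Gamma(11/2, 475/32)
obs 9: x=-1 → posterior Inverse-Gamma(6, 539/32)
obs 10: x=4 → posterior Inverse-Gamma(13/2, 683/32)

alpha=13/2, beta=683/32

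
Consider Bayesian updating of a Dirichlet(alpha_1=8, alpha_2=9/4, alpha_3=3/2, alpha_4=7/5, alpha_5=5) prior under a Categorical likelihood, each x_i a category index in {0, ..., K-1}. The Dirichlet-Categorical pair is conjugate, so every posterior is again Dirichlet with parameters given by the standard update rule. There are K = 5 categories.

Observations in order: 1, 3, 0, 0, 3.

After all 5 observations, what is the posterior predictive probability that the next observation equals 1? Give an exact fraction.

65/463

obs 1: x=1 → posterior Dirichlet(8, 13/4, 3/2, 7/5, 5)
obs 2: x=3 → posterior Dirichlet(8, 13/4, 3/2, 12/5, 5)
obs 3: x=0 → posterior Dirichlet(9, 13/4, 3/2, 12/5, 5)
obs 4: x=0 → posterior Dirichlet(10, 13/4, 3/2, 12/5, 5)
obs 5: x=3 → posterior Dirichlet(10, 13/4, 3/2, 17/5, 5)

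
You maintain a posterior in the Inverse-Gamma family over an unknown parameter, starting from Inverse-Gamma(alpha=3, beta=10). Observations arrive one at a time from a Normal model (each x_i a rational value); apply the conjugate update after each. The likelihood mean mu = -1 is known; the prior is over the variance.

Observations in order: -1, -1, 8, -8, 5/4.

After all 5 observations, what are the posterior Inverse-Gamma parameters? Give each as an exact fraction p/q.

alpha=11/2, beta=2481/32

obs 1: x=-1 → posterior Inverse-Gamma(7/2, 10)
obs 2: x=-1 → posterior Inverse-Gamma(4, 10)
obs 3: x=8 → posterior Inverse-Gamma(9/2, 101/2)
obs 4: x=-8 → posterior Inverse-Gamma(5, 75)
obs 5: x=5/4 → posterior Inverse-Gamma(11/2, 2481/32)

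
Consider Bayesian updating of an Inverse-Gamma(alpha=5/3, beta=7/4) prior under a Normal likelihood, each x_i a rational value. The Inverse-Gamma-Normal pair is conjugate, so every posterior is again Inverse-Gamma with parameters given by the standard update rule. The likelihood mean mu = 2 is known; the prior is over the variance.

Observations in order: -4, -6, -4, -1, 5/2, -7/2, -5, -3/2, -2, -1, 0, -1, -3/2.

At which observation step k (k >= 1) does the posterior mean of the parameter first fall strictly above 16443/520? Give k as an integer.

k = 3

obs 1: x=-4 → posterior Inverse-Gamma(13/6, 79/4)
obs 2: x=-6 → posterior Inverse-Gamma(8/3, 207/4)
obs 3: x=-4 → posterior Inverse-Gamma(19/6, 279/4)
obs 4: x=-1 → posterior Inverse-Gamma(11/3, 297/4)
obs 5: x=5/2 → posterior Inverse-Gamma(25/6, 595/8)
obs 6: x=-7/2 → posterior Inverse-Gamma(14/3, 179/2)
obs 7: x=-5 → posterior Inverse-Gamma(31/6, 114)
obs 8: x=-3/2 → posterior Inverse-Gamma(17/3, 961/8)
obs 9: x=-2 → posterior Inverse-Gamma(37/6, 1025/8)
obs 10: x=-1 → posterior Inverse-Gamma(20/3, 1061/8)
obs 11: x=0 → posterior Inverse-Gamma(43/6, 1077/8)
obs 12: x=-1 → posterior Inverse-Gamma(23/3, 1113/8)
obs 13: x=-3/2 → posterior Inverse-Gamma(49/6, 581/4)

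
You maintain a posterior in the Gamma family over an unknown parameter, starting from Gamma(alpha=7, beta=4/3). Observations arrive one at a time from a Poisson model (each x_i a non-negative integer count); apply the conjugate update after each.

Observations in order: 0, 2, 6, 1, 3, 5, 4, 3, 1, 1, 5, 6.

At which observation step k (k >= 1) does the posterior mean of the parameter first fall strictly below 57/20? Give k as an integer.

k = 2

obs 1: x=0 → posterior Gamma(7, 7/3)
obs 2: x=2 → posterior Gamma(9, 10/3)
obs 3: x=6 → posterior Gamma(15, 13/3)
obs 4: x=1 → posterior Gamma(16, 16/3)
obs 5: x=3 → posterior Gamma(19, 19/3)
obs 6: x=5 → posterior Gamma(24, 22/3)
obs 7: x=4 → posterior Gamma(28, 25/3)
obs 8: x=3 → posterior Gamma(31, 28/3)
obs 9: x=1 → posterior Gamma(32, 31/3)
obs 10: x=1 → posterior Gamma(33, 34/3)
obs 11: x=5 → posterior Gamma(38, 37/3)
obs 12: x=6 → posterior Gamma(44, 40/3)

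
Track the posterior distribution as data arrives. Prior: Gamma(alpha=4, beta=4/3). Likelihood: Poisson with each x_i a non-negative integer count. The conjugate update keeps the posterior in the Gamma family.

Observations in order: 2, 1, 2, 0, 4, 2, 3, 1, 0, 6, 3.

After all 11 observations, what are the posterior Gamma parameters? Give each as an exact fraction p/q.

alpha=28, beta=37/3

obs 1: x=2 → posterior Gamma(6, 7/3)
obs 2: x=1 → posterior Gamma(7, 10/3)
obs 3: x=2 → posterior Gamma(9, 13/3)
obs 4: x=0 → posterior Gamma(9, 16/3)
obs 5: x=4 → posterior Gamma(13, 19/3)
obs 6: x=2 → posterior Gamma(15, 22/3)
obs 7: x=3 → posterior Gamma(18, 25/3)
obs 8: x=1 → posterior Gamma(19, 28/3)
obs 9: x=0 → posterior Gamma(19, 31/3)
obs 10: x=6 → posterior Gamma(25, 34/3)
obs 11: x=3 → posterior Gamma(28, 37/3)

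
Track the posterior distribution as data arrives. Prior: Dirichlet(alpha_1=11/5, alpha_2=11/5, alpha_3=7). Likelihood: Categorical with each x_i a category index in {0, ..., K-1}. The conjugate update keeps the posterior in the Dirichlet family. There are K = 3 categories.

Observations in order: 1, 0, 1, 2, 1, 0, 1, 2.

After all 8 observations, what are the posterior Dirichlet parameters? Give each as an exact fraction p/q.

obs 1: x=1 → posterior Dirichlet(11/5, 16/5, 7)
obs 2: x=0 → posterior Dirichlet(16/5, 16/5, 7)
obs 3: x=1 → posterior Dirichlet(16/5, 21/5, 7)
obs 4: x=2 → posterior Dirichlet(16/5, 21/5, 8)
obs 5: x=1 → posterior Dirichlet(16/5, 26/5, 8)
obs 6: x=0 → posterior Dirichlet(21/5, 26/5, 8)
obs 7: x=1 → posterior Dirichlet(21/5, 31/5, 8)
obs 8: x=2 → posterior Dirichlet(21/5, 31/5, 9)

alpha_1=21/5, alpha_2=31/5, alpha_3=9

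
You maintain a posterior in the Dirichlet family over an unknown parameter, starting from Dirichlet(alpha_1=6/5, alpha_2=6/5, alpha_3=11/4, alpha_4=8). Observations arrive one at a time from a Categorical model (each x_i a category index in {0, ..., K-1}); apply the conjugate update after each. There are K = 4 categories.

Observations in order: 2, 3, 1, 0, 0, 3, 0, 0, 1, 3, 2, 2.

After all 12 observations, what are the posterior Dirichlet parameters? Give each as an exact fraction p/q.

alpha_1=26/5, alpha_2=16/5, alpha_3=23/4, alpha_4=11

obs 1: x=2 → posterior Dirichlet(6/5, 6/5, 15/4, 8)
obs 2: x=3 → posterior Dirichlet(6/5, 6/5, 15/4, 9)
obs 3: x=1 → posterior Dirichlet(6/5, 11/5, 15/4, 9)
obs 4: x=0 → posterior Dirichlet(11/5, 11/5, 15/4, 9)
obs 5: x=0 → posterior Dirichlet(16/5, 11/5, 15/4, 9)
obs 6: x=3 → posterior Dirichlet(16/5, 11/5, 15/4, 10)
obs 7: x=0 → posterior Dirichlet(21/5, 11/5, 15/4, 10)
obs 8: x=0 → posterior Dirichlet(26/5, 11/5, 15/4, 10)
obs 9: x=1 → posterior Dirichlet(26/5, 16/5, 15/4, 10)
obs 10: x=3 → posterior Dirichlet(26/5, 16/5, 15/4, 11)
obs 11: x=2 → posterior Dirichlet(26/5, 16/5, 19/4, 11)
obs 12: x=2 → posterior Dirichlet(26/5, 16/5, 23/4, 11)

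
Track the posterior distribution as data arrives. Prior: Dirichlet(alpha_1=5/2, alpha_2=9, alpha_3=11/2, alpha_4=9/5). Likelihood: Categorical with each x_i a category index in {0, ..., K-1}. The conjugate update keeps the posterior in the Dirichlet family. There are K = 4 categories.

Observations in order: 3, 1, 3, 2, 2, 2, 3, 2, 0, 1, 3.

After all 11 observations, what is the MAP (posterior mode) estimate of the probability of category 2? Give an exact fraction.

85/258

obs 1: x=3 → posterior Dirichlet(5/2, 9, 11/2, 14/5)
obs 2: x=1 → posterior Dirichlet(5/2, 10, 11/2, 14/5)
obs 3: x=3 → posterior Dirichlet(5/2, 10, 11/2, 19/5)
obs 4: x=2 → posterior Dirichlet(5/2, 10, 13/2, 19/5)
obs 5: x=2 → posterior Dirichlet(5/2, 10, 15/2, 19/5)
obs 6: x=2 → posterior Dirichlet(5/2, 10, 17/2, 19/5)
obs 7: x=3 → posterior Dirichlet(5/2, 10, 17/2, 24/5)
obs 8: x=2 → posterior Dirichlet(5/2, 10, 19/2, 24/5)
obs 9: x=0 → posterior Dirichlet(7/2, 10, 19/2, 24/5)
obs 10: x=1 → posterior Dirichlet(7/2, 11, 19/2, 24/5)
obs 11: x=3 → posterior Dirichlet(7/2, 11, 19/2, 29/5)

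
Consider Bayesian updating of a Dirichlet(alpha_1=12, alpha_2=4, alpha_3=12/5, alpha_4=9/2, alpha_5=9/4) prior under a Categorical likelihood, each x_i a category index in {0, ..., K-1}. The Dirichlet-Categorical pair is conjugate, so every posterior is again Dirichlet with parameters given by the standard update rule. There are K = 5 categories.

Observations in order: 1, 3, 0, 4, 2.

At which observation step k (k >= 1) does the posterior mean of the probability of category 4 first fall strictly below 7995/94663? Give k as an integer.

k = 2

obs 1: x=1 → posterior Dirichlet(12, 5, 12/5, 9/2, 9/4)
obs 2: x=3 → posterior Dirichlet(12, 5, 12/5, 11/2, 9/4)
obs 3: x=0 → posterior Dirichlet(13, 5, 12/5, 11/2, 9/4)
obs 4: x=4 → posterior Dirichlet(13, 5, 12/5, 11/2, 13/4)
obs 5: x=2 → posterior Dirichlet(13, 5, 17/5, 11/2, 13/4)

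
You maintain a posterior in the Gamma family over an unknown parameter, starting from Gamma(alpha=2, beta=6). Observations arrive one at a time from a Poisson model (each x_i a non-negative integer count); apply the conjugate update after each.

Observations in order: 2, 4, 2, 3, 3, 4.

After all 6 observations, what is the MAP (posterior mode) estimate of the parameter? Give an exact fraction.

19/12

obs 1: x=2 → posterior Gamma(4, 7)
obs 2: x=4 → posterior Gamma(8, 8)
obs 3: x=2 → posterior Gamma(10, 9)
obs 4: x=3 → posterior Gamma(13, 10)
obs 5: x=3 → posterior Gamma(16, 11)
obs 6: x=4 → posterior Gamma(20, 12)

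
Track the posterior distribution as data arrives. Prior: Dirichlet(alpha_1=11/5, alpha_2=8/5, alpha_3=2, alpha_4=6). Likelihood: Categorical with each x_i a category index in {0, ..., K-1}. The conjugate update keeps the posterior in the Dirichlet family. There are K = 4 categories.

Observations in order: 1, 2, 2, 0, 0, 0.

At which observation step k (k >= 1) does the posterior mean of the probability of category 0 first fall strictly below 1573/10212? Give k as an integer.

obs 1: x=1 → posterior Dirichlet(11/5, 13/5, 2, 6)
obs 2: x=2 → posterior Dirichlet(11/5, 13/5, 3, 6)
obs 3: x=2 → posterior Dirichlet(11/5, 13/5, 4, 6)
obs 4: x=0 → posterior Dirichlet(16/5, 13/5, 4, 6)
obs 5: x=0 → posterior Dirichlet(21/5, 13/5, 4, 6)
obs 6: x=0 → posterior Dirichlet(26/5, 13/5, 4, 6)

k = 3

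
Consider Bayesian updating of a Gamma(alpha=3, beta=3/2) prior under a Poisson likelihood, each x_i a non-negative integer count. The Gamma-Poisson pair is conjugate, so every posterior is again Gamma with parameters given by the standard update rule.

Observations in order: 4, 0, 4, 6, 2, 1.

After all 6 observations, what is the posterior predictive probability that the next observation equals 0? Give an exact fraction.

332525673007965087890625/4064231406647572522401601

obs 1: x=4 → posterior Gamma(7, 5/2)
obs 2: x=0 → posterior Gamma(7, 7/2)
obs 3: x=4 → posterior Gamma(11, 9/2)
obs 4: x=6 → posterior Gamma(17, 11/2)
obs 5: x=2 → posterior Gamma(19, 13/2)
obs 6: x=1 → posterior Gamma(20, 15/2)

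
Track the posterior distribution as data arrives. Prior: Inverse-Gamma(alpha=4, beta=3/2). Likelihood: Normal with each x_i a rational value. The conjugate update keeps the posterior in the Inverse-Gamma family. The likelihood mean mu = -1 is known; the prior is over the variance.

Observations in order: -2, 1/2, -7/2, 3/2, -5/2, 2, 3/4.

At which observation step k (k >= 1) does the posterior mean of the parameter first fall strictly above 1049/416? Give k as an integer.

obs 1: x=-2 → posterior Inverse-Gamma(9/2, 2)
obs 2: x=1/2 → posterior Inverse-Gamma(5, 25/8)
obs 3: x=-7/2 → posterior Inverse-Gamma(11/2, 25/4)
obs 4: x=3/2 → posterior Inverse-Gamma(6, 75/8)
obs 5: x=-5/2 → posterior Inverse-Gamma(13/2, 21/2)
obs 6: x=2 → posterior Inverse-Gamma(7, 15)
obs 7: x=3/4 → posterior Inverse-Gamma(15/2, 529/32)

k = 7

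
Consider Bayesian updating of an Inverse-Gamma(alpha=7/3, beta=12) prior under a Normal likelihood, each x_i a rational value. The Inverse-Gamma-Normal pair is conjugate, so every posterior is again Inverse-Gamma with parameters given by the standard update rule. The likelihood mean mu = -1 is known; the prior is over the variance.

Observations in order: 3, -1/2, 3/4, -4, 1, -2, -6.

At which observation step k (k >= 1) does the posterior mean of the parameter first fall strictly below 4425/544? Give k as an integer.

obs 1: x=3 → posterior Inverse-Gamma(17/6, 20)
obs 2: x=-1/2 → posterior Inverse-Gamma(10/3, 161/8)
obs 3: x=3/4 → posterior Inverse-Gamma(23/6, 693/32)
obs 4: x=-4 → posterior Inverse-Gamma(13/3, 837/32)
obs 5: x=1 → posterior Inverse-Gamma(29/6, 901/32)
obs 6: x=-2 → posterior Inverse-Gamma(16/3, 917/32)
obs 7: x=-6 → posterior Inverse-Gamma(35/6, 1317/32)

k = 3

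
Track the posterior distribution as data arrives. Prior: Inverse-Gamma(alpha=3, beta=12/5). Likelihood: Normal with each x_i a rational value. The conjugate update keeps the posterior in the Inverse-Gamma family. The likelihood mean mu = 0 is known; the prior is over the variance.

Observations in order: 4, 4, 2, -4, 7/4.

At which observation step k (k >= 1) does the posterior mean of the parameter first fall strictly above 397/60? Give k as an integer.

k = 4

obs 1: x=4 → posterior Inverse-Gamma(7/2, 52/5)
obs 2: x=4 → posterior Inverse-Gamma(4, 92/5)
obs 3: x=2 → posterior Inverse-Gamma(9/2, 102/5)
obs 4: x=-4 → posterior Inverse-Gamma(5, 142/5)
obs 5: x=7/4 → posterior Inverse-Gamma(11/2, 4789/160)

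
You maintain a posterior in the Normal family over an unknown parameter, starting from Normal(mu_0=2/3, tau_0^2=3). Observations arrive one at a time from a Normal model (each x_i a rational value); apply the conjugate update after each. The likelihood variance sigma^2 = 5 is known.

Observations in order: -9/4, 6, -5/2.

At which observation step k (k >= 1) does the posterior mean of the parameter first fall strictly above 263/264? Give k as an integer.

k = 2

obs 1: x=-9/4 → posterior Normal(-41/96, 15/8)
obs 2: x=6 → posterior Normal(175/132, 15/11)
obs 3: x=-5/2 → posterior Normal(85/168, 15/14)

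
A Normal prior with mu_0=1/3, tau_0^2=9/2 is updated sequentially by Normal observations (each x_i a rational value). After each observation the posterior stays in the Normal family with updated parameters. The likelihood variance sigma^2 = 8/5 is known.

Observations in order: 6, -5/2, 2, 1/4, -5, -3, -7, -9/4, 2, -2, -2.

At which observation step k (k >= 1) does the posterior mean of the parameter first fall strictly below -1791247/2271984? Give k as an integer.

k = 7

obs 1: x=6 → posterior Normal(826/183, 72/61)
obs 2: x=-5/2 → posterior Normal(977/636, 36/53)
obs 3: x=2 → posterior Normal(1517/906, 72/151)
obs 4: x=1/4 → posterior Normal(3169/2352, 18/49)
obs 5: x=-5 → posterior Normal(469/2892, 72/241)
obs 6: x=-3 → posterior Normal(-1151/3432, 36/143)
obs 7: x=-7 → posterior Normal(-4931/3972, 72/331)
obs 8: x=-9/4 → posterior Normal(-3073/2256, 9/47)
obs 9: x=2 → posterior Normal(-2533/2526, 72/421)
obs 10: x=-2 → posterior Normal(-3073/2796, 36/233)
obs 11: x=-2 → posterior Normal(-3613/3066, 72/511)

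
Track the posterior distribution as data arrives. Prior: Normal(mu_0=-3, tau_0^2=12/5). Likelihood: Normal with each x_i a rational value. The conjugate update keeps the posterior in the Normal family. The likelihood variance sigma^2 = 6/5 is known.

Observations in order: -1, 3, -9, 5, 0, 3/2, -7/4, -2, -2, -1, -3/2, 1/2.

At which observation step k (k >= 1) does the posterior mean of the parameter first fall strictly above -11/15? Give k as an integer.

k = 2

obs 1: x=-1 → posterior Normal(-5/3, 4/5)
obs 2: x=3 → posterior Normal(1/5, 12/25)
obs 3: x=-9 → posterior Normal(-17/7, 12/35)
obs 4: x=5 → posterior Normal(-7/9, 4/15)
obs 5: x=0 → posterior Normal(-7/11, 12/55)
obs 6: x=3/2 → posterior Normal(-4/13, 12/65)
obs 7: x=-7/4 → posterior Normal(-1/2, 4/25)
obs 8: x=-2 → posterior Normal(-23/34, 12/85)
obs 9: x=-2 → posterior Normal(-31/38, 12/95)
obs 10: x=-1 → posterior Normal(-5/6, 4/35)
obs 11: x=-3/2 → posterior Normal(-41/46, 12/115)
obs 12: x=1/2 → posterior Normal(-39/50, 12/125)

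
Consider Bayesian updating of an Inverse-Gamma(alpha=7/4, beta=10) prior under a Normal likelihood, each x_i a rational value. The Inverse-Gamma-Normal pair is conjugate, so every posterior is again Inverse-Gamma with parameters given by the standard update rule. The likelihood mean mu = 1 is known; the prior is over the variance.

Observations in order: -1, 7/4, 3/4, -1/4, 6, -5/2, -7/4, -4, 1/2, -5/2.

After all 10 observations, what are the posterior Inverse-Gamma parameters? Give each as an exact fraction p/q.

alpha=27/4, beta=217/4

obs 1: x=-1 → posterior Inverse-Gamma(9/4, 12)
obs 2: x=7/4 → posterior Inverse-Gamma(11/4, 393/32)
obs 3: x=3/4 → posterior Inverse-Gamma(13/4, 197/16)
obs 4: x=-1/4 → posterior Inverse-Gamma(15/4, 419/32)
obs 5: x=6 → posterior Inverse-Gamma(17/4, 819/32)
obs 6: x=-5/2 → posterior Inverse-Gamma(19/4, 1015/32)
obs 7: x=-7/4 → posterior Inverse-Gamma(21/4, 71/2)
obs 8: x=-4 → posterior Inverse-Gamma(23/4, 48)
obs 9: x=1/2 → posterior Inverse-Gamma(25/4, 385/8)
obs 10: x=-5/2 → posterior Inverse-Gamma(27/4, 217/4)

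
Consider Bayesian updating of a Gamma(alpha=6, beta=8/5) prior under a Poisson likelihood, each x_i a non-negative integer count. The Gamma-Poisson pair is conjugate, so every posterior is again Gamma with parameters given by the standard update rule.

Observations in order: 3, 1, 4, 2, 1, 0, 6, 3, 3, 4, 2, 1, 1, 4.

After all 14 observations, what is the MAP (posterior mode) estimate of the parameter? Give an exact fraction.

obs 1: x=3 → posterior Gamma(9, 13/5)
obs 2: x=1 → posterior Gamma(10, 18/5)
obs 3: x=4 → posterior Gamma(14, 23/5)
obs 4: x=2 → posterior Gamma(16, 28/5)
obs 5: x=1 → posterior Gamma(17, 33/5)
obs 6: x=0 → posterior Gamma(17, 38/5)
obs 7: x=6 → posterior Gamma(23, 43/5)
obs 8: x=3 → posterior Gamma(26, 48/5)
obs 9: x=3 → posterior Gamma(29, 53/5)
obs 10: x=4 → posterior Gamma(33, 58/5)
obs 11: x=2 → posterior Gamma(35, 63/5)
obs 12: x=1 → posterior Gamma(36, 68/5)
obs 13: x=1 → posterior Gamma(37, 73/5)
obs 14: x=4 → posterior Gamma(41, 78/5)

100/39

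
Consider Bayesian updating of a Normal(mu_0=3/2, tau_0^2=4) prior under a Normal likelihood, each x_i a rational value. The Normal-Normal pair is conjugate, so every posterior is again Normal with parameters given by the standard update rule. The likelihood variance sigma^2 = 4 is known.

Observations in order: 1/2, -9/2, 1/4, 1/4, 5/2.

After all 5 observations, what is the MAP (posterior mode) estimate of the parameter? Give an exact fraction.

obs 1: x=1/2 → posterior Normal(1, 2)
obs 2: x=-9/2 → posterior Normal(-5/6, 4/3)
obs 3: x=1/4 → posterior Normal(-9/16, 1)
obs 4: x=1/4 → posterior Normal(-2/5, 4/5)
obs 5: x=5/2 → posterior Normal(1/12, 2/3)

1/12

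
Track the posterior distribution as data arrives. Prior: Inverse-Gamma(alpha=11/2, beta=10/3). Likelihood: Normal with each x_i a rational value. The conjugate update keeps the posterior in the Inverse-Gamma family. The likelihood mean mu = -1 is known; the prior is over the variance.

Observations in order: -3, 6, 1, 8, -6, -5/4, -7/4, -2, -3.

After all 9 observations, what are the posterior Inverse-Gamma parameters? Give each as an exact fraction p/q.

alpha=10, beta=4207/48

obs 1: x=-3 → posterior Inverse-Gamma(6, 16/3)
obs 2: x=6 → posterior Inverse-Gamma(13/2, 179/6)
obs 3: x=1 → posterior Inverse-Gamma(7, 191/6)
obs 4: x=8 → posterior Inverse-Gamma(15/2, 217/3)
obs 5: x=-6 → posterior Inverse-Gamma(8, 509/6)
obs 6: x=-5/4 → posterior Inverse-Gamma(17/2, 8147/96)
obs 7: x=-7/4 → posterior Inverse-Gamma(9, 4087/48)
obs 8: x=-2 → posterior Inverse-Gamma(19/2, 4111/48)
obs 9: x=-3 → posterior Inverse-Gamma(10, 4207/48)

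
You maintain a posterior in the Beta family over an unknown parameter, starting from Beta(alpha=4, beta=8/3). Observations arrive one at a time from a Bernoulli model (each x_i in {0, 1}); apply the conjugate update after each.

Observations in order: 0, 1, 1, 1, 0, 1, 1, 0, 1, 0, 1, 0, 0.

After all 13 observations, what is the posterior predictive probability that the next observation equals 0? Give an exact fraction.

obs 1: x=0 → posterior Beta(4, 11/3)
obs 2: x=1 → posterior Beta(5, 11/3)
obs 3: x=1 → posterior Beta(6, 11/3)
obs 4: x=1 → posterior Beta(7, 11/3)
obs 5: x=0 → posterior Beta(7, 14/3)
obs 6: x=1 → posterior Beta(8, 14/3)
obs 7: x=1 → posterior Beta(9, 14/3)
obs 8: x=0 → posterior Beta(9, 17/3)
obs 9: x=1 → posterior Beta(10, 17/3)
obs 10: x=0 → posterior Beta(10, 20/3)
obs 11: x=1 → posterior Beta(11, 20/3)
obs 12: x=0 → posterior Beta(11, 23/3)
obs 13: x=0 → posterior Beta(11, 26/3)

26/59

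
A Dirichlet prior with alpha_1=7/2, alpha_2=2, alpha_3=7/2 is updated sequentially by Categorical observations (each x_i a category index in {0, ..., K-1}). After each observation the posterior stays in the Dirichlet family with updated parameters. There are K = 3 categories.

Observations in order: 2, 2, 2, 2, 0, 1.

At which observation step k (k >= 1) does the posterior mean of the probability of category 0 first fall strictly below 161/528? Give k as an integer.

obs 1: x=2 → posterior Dirichlet(7/2, 2, 9/2)
obs 2: x=2 → posterior Dirichlet(7/2, 2, 11/2)
obs 3: x=2 → posterior Dirichlet(7/2, 2, 13/2)
obs 4: x=2 → posterior Dirichlet(7/2, 2, 15/2)
obs 5: x=0 → posterior Dirichlet(9/2, 2, 15/2)
obs 6: x=1 → posterior Dirichlet(9/2, 3, 15/2)

k = 3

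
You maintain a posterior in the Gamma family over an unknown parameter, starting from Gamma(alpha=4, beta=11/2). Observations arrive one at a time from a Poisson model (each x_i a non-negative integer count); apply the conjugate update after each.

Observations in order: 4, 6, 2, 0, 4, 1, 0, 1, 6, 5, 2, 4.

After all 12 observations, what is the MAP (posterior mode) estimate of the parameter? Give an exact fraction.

obs 1: x=4 → posterior Gamma(8, 13/2)
obs 2: x=6 → posterior Gamma(14, 15/2)
obs 3: x=2 → posterior Gamma(16, 17/2)
obs 4: x=0 → posterior Gamma(16, 19/2)
obs 5: x=4 → posterior Gamma(20, 21/2)
obs 6: x=1 → posterior Gamma(21, 23/2)
obs 7: x=0 → posterior Gamma(21, 25/2)
obs 8: x=1 → posterior Gamma(22, 27/2)
obs 9: x=6 → posterior Gamma(28, 29/2)
obs 10: x=5 → posterior Gamma(33, 31/2)
obs 11: x=2 → posterior Gamma(35, 33/2)
obs 12: x=4 → posterior Gamma(39, 35/2)

76/35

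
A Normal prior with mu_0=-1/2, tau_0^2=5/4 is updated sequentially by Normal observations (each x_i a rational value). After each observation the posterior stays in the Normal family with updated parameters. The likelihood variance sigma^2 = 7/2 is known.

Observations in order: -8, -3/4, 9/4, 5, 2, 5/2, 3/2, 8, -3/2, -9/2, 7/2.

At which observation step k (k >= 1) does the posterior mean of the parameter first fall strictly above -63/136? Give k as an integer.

obs 1: x=-8 → posterior Normal(-47/19, 35/38)
obs 2: x=-3/4 → posterior Normal(-203/96, 35/48)
obs 3: x=9/4 → posterior Normal(-79/58, 35/58)
obs 4: x=5 → posterior Normal(-29/68, 35/68)
obs 5: x=2 → posterior Normal(-3/26, 35/78)
obs 6: x=5/2 → posterior Normal(2/11, 35/88)
obs 7: x=3/2 → posterior Normal(31/98, 5/14)
obs 8: x=8 → posterior Normal(37/36, 35/108)
obs 9: x=-3/2 → posterior Normal(48/59, 35/118)
obs 10: x=-9/2 → posterior Normal(51/128, 35/128)
obs 11: x=7/2 → posterior Normal(43/69, 35/138)

k = 4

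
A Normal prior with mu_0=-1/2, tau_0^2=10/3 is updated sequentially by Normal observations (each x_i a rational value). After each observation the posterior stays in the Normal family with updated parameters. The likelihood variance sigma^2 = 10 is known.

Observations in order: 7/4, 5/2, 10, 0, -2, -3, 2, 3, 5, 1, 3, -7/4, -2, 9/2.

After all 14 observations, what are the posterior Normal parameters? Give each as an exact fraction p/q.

mu_0=45/34, tau_0^2=10/17

obs 1: x=7/4 → posterior Normal(1/16, 5/2)
obs 2: x=5/2 → posterior Normal(11/20, 2)
obs 3: x=10 → posterior Normal(17/8, 5/3)
obs 4: x=0 → posterior Normal(51/28, 10/7)
obs 5: x=-2 → posterior Normal(43/32, 5/4)
obs 6: x=-3 → posterior Normal(31/36, 10/9)
obs 7: x=2 → posterior Normal(39/40, 1)
obs 8: x=3 → posterior Normal(51/44, 10/11)
obs 9: x=5 → posterior Normal(71/48, 5/6)
obs 10: x=1 → posterior Normal(75/52, 10/13)
obs 11: x=3 → posterior Normal(87/56, 5/7)
obs 12: x=-7/4 → posterior Normal(4/3, 2/3)
obs 13: x=-2 → posterior Normal(9/8, 5/8)
obs 14: x=9/2 → posterior Normal(45/34, 10/17)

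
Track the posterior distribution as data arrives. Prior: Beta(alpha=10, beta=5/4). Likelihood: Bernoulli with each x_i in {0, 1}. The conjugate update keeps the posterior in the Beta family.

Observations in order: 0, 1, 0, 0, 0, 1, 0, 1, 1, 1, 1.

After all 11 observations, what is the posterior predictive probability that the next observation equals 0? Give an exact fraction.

25/89

obs 1: x=0 → posterior Beta(10, 9/4)
obs 2: x=1 → posterior Beta(11, 9/4)
obs 3: x=0 → posterior Beta(11, 13/4)
obs 4: x=0 → posterior Beta(11, 17/4)
obs 5: x=0 → posterior Beta(11, 21/4)
obs 6: x=1 → posterior Beta(12, 21/4)
obs 7: x=0 → posterior Beta(12, 25/4)
obs 8: x=1 → posterior Beta(13, 25/4)
obs 9: x=1 → posterior Beta(14, 25/4)
obs 10: x=1 → posterior Beta(15, 25/4)
obs 11: x=1 → posterior Beta(16, 25/4)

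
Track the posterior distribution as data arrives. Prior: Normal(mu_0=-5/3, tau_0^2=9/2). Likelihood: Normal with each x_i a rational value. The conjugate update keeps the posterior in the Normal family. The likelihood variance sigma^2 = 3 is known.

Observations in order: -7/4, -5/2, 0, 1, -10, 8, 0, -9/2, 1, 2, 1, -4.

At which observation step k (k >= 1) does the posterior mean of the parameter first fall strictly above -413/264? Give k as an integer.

obs 1: x=-7/4 → posterior Normal(-103/60, 9/5)
obs 2: x=-5/2 → posterior Normal(-193/96, 9/8)
obs 3: x=0 → posterior Normal(-193/132, 9/11)
obs 4: x=1 → posterior Normal(-157/168, 9/14)
obs 5: x=-10 → posterior Normal(-517/204, 9/17)
obs 6: x=8 → posterior Normal(-229/240, 9/20)
obs 7: x=0 → posterior Normal(-229/276, 9/23)
obs 8: x=-9/2 → posterior Normal(-391/312, 9/26)
obs 9: x=1 → posterior Normal(-355/348, 9/29)
obs 10: x=2 → posterior Normal(-283/384, 9/32)
obs 11: x=1 → posterior Normal(-247/420, 9/35)
obs 12: x=-4 → posterior Normal(-391/456, 9/38)

k = 3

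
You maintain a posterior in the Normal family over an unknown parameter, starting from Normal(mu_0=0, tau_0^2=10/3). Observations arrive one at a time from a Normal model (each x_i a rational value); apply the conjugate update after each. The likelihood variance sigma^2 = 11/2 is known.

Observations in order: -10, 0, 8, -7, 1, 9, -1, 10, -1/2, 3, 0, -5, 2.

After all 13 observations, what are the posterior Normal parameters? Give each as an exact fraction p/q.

mu_0=190/293, tau_0^2=110/293

obs 1: x=-10 → posterior Normal(-200/53, 110/53)
obs 2: x=0 → posterior Normal(-200/73, 110/73)
obs 3: x=8 → posterior Normal(-40/93, 110/93)
obs 4: x=-7 → posterior Normal(-180/113, 110/113)
obs 5: x=1 → posterior Normal(-160/133, 110/133)
obs 6: x=9 → posterior Normal(20/153, 110/153)
obs 7: x=-1 → posterior Normal(0, 110/173)
obs 8: x=10 → posterior Normal(200/193, 110/193)
obs 9: x=-1/2 → posterior Normal(190/213, 110/213)
obs 10: x=3 → posterior Normal(250/233, 110/233)
obs 11: x=0 → posterior Normal(250/253, 10/23)
obs 12: x=-5 → posterior Normal(50/91, 110/273)
obs 13: x=2 → posterior Normal(190/293, 110/293)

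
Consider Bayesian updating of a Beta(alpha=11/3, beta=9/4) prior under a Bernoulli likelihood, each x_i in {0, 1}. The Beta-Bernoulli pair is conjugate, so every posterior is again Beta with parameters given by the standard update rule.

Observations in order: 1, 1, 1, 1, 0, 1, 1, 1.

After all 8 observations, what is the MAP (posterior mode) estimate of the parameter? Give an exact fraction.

116/143

obs 1: x=1 → posterior Beta(14/3, 9/4)
obs 2: x=1 → posterior Beta(17/3, 9/4)
obs 3: x=1 → posterior Beta(20/3, 9/4)
obs 4: x=1 → posterior Beta(23/3, 9/4)
obs 5: x=0 → posterior Beta(23/3, 13/4)
obs 6: x=1 → posterior Beta(26/3, 13/4)
obs 7: x=1 → posterior Beta(29/3, 13/4)
obs 8: x=1 → posterior Beta(32/3, 13/4)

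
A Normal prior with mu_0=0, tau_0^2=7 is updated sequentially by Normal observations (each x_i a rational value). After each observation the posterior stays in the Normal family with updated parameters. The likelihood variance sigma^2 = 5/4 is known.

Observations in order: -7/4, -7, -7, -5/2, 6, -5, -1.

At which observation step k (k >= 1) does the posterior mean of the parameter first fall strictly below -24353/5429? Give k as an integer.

obs 1: x=-7/4 → posterior Normal(-49/33, 35/33)
obs 2: x=-7 → posterior Normal(-245/61, 35/61)
obs 3: x=-7 → posterior Normal(-441/89, 35/89)
obs 4: x=-5/2 → posterior Normal(-511/117, 35/117)
obs 5: x=6 → posterior Normal(-343/145, 7/29)
obs 6: x=-5 → posterior Normal(-483/173, 35/173)
obs 7: x=-1 → posterior Normal(-511/201, 35/201)

k = 3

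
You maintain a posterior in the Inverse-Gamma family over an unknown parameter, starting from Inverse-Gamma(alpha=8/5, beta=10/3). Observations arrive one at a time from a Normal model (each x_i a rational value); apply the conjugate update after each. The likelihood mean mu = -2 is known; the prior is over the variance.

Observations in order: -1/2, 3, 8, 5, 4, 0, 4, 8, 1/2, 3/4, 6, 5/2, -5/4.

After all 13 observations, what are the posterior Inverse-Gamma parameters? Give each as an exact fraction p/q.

alpha=81/10, beta=10981/48

obs 1: x=-1/2 → posterior Inverse-Gamma(21/10, 107/24)
obs 2: x=3 → posterior Inverse-Gamma(13/5, 407/24)
obs 3: x=8 → posterior Inverse-Gamma(31/10, 1607/24)
obs 4: x=5 → posterior Inverse-Gamma(18/5, 2195/24)
obs 5: x=4 → posterior Inverse-Gamma(41/10, 2627/24)
obs 6: x=0 → posterior Inverse-Gamma(23/5, 2675/24)
obs 7: x=4 → posterior Inverse-Gamma(51/10, 3107/24)
obs 8: x=8 → posterior Inverse-Gamma(28/5, 4307/24)
obs 9: x=1/2 → posterior Inverse-Gamma(61/10, 2191/12)
obs 10: x=3/4 → posterior Inverse-Gamma(33/5, 17891/96)
obs 11: x=6 → posterior Inverse-Gamma(71/10, 20963/96)
obs 12: x=5/2 → posterior Inverse-Gamma(38/5, 21935/96)
obs 13: x=-5/4 → posterior Inverse-Gamma(81/10, 10981/48)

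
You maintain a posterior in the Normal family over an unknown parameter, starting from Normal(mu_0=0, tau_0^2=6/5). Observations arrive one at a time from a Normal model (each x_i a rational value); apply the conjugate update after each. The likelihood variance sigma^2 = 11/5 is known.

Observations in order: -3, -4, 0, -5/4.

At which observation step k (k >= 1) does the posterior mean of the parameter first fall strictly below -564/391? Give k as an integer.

obs 1: x=-3 → posterior Normal(-18/17, 66/85)
obs 2: x=-4 → posterior Normal(-42/23, 66/115)
obs 3: x=0 → posterior Normal(-42/29, 66/145)
obs 4: x=-5/4 → posterior Normal(-99/70, 66/175)

k = 2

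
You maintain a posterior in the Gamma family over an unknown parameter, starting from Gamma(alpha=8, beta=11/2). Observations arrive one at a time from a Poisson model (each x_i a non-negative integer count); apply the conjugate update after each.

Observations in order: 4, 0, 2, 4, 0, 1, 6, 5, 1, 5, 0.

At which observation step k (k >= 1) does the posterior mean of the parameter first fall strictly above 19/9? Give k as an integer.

obs 1: x=4 → posterior Gamma(12, 13/2)
obs 2: x=0 → posterior Gamma(12, 15/2)
obs 3: x=2 → posterior Gamma(14, 17/2)
obs 4: x=4 → posterior Gamma(18, 19/2)
obs 5: x=0 → posterior Gamma(18, 21/2)
obs 6: x=1 → posterior Gamma(19, 23/2)
obs 7: x=6 → posterior Gamma(25, 25/2)
obs 8: x=5 → posterior Gamma(30, 27/2)
obs 9: x=1 → posterior Gamma(31, 29/2)
obs 10: x=5 → posterior Gamma(36, 31/2)
obs 11: x=0 → posterior Gamma(36, 33/2)

k = 8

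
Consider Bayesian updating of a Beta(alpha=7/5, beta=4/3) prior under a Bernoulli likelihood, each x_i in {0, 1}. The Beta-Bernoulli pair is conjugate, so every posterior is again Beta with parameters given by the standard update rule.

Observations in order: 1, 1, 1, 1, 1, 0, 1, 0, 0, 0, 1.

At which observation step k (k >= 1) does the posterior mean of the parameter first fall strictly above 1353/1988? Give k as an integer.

obs 1: x=1 → posterior Beta(12/5, 4/3)
obs 2: x=1 → posterior Beta(17/5, 4/3)
obs 3: x=1 → posterior Beta(22/5, 4/3)
obs 4: x=1 → posterior Beta(27/5, 4/3)
obs 5: x=1 → posterior Beta(32/5, 4/3)
obs 6: x=0 → posterior Beta(32/5, 7/3)
obs 7: x=1 → posterior Beta(37/5, 7/3)
obs 8: x=0 → posterior Beta(37/5, 10/3)
obs 9: x=0 → posterior Beta(37/5, 13/3)
obs 10: x=0 → posterior Beta(37/5, 16/3)
obs 11: x=1 → posterior Beta(42/5, 16/3)

k = 2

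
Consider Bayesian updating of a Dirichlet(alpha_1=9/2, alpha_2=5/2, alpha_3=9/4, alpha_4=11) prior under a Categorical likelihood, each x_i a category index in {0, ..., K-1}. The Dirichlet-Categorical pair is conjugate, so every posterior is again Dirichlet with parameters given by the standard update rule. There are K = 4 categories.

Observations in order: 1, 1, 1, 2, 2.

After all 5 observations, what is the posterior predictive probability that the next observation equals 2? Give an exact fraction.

obs 1: x=1 → posterior Dirichlet(9/2, 7/2, 9/4, 11)
obs 2: x=1 → posterior Dirichlet(9/2, 9/2, 9/4, 11)
obs 3: x=1 → posterior Dirichlet(9/2, 11/2, 9/4, 11)
obs 4: x=2 → posterior Dirichlet(9/2, 11/2, 13/4, 11)
obs 5: x=2 → posterior Dirichlet(9/2, 11/2, 17/4, 11)

17/101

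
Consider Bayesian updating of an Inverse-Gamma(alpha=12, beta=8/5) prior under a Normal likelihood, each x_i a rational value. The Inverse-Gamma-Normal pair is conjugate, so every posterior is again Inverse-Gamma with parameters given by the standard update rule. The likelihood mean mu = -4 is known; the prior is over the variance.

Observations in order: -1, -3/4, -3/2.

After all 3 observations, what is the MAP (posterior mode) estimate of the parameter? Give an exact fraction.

obs 1: x=-1 → posterior Inverse-Gamma(25/2, 61/10)
obs 2: x=-3/4 → posterior Inverse-Gamma(13, 1821/160)
obs 3: x=-3/2 → posterior Inverse-Gamma(27/2, 2321/160)

2321/2320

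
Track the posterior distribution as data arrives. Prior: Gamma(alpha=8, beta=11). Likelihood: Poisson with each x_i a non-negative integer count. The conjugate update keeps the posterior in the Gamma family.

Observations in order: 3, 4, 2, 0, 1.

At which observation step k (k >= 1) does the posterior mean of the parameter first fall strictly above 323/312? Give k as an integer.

obs 1: x=3 → posterior Gamma(11, 12)
obs 2: x=4 → posterior Gamma(15, 13)
obs 3: x=2 → posterior Gamma(17, 14)
obs 4: x=0 → posterior Gamma(17, 15)
obs 5: x=1 → posterior Gamma(18, 16)

k = 2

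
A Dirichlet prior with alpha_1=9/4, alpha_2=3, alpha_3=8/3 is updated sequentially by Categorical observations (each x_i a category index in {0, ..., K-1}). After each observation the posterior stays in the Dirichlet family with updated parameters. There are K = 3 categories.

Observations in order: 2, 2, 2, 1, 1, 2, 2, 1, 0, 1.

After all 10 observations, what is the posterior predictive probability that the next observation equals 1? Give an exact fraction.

obs 1: x=2 → posterior Dirichlet(9/4, 3, 11/3)
obs 2: x=2 → posterior Dirichlet(9/4, 3, 14/3)
obs 3: x=2 → posterior Dirichlet(9/4, 3, 17/3)
obs 4: x=1 → posterior Dirichlet(9/4, 4, 17/3)
obs 5: x=1 → posterior Dirichlet(9/4, 5, 17/3)
obs 6: x=2 → posterior Dirichlet(9/4, 5, 20/3)
obs 7: x=2 → posterior Dirichlet(9/4, 5, 23/3)
obs 8: x=1 → posterior Dirichlet(9/4, 6, 23/3)
obs 9: x=0 → posterior Dirichlet(13/4, 6, 23/3)
obs 10: x=1 → posterior Dirichlet(13/4, 7, 23/3)

84/215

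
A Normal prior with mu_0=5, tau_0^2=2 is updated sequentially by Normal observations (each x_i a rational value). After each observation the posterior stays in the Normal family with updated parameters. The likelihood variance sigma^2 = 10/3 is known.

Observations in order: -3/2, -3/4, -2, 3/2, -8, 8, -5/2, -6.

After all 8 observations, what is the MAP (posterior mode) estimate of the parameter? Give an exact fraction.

obs 1: x=-3/2 → posterior Normal(41/16, 5/4)
obs 2: x=-3/4 → posterior Normal(73/44, 10/11)
obs 3: x=-2 → posterior Normal(7/8, 5/7)
obs 4: x=3/2 → posterior Normal(67/68, 10/17)
obs 5: x=-8 → posterior Normal(-29/80, 1/2)
obs 6: x=8 → posterior Normal(67/92, 10/23)
obs 7: x=-5/2 → posterior Normal(37/104, 5/13)
obs 8: x=-6 → posterior Normal(-35/116, 10/29)

-35/116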